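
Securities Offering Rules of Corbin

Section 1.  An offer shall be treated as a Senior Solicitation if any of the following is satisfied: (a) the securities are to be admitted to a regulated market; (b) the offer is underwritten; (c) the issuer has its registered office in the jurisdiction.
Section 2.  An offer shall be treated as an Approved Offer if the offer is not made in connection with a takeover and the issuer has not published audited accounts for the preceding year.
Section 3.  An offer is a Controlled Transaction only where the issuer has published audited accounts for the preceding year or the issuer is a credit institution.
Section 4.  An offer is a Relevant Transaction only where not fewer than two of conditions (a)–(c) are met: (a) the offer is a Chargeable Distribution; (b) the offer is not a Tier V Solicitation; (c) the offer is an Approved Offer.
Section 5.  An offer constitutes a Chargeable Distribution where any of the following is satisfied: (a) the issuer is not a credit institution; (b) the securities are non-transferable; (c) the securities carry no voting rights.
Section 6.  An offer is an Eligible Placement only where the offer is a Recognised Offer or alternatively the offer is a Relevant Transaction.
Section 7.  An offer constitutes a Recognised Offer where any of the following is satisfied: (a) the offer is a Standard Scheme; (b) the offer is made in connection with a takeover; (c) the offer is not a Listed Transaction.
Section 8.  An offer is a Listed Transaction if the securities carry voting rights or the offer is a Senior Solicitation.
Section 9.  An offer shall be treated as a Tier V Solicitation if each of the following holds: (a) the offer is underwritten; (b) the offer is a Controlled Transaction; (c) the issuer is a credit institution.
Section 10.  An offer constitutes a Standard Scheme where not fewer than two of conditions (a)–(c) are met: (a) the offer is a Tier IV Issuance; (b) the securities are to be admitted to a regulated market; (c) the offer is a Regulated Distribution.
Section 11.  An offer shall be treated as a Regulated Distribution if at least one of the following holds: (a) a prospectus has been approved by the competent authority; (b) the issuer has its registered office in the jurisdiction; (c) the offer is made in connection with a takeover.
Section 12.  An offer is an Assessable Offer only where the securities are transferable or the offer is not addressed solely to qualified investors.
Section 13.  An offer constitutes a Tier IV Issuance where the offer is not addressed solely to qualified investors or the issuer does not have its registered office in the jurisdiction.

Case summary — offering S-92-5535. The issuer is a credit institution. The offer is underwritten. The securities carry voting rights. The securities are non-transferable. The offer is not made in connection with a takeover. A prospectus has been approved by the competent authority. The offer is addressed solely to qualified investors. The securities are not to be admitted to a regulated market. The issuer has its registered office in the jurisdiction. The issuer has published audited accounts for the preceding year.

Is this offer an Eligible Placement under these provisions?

section 13 — Tier IV Issuance: [the offer is not addressed solely to qualified investors? no] OR [the issuer does not have its registered office in the jurisdiction? no] → not satisfied.
section 11 — Regulated Distribution: [a prospectus has been approved by the competent authority? yes] OR [the issuer has its registered office in the jurisdiction? yes] OR [the offer is made in connection with a takeover? no] → satisfied.
section 10 — Standard Scheme: Tier IV Issuance (section 13)? no; the securities are to be admitted to a regulated market? no; Regulated Distribution (section 11)? yes — 1 of 3 hold (need ≥2) → not satisfied.
section 1 — Senior Solicitation: [the securities are to be admitted to a regulated market? no] OR [the offer is underwritten? yes] OR [the issuer has its registered office in the jurisdiction? yes] → satisfied.
section 8 — Listed Transaction: [the securities carry voting rights? yes] OR [Senior Solicitation (section 1)? yes] → satisfied.
section 7 — Recognised Offer: [Standard Scheme (section 10)? no] OR [the offer is made in connection with a takeover? no] OR [not a Listed Transaction (section 8)? no] → not satisfied.
section 5 — Chargeable Distribution: [the issuer is not a credit institution? no] OR [the securities are non-transferable? yes] OR [the securities carry no voting rights? no] → satisfied.
section 3 — Controlled Transaction: [the issuer has published audited accounts for the preceding year? yes] OR [the issuer is a credit institution? yes] → satisfied.
section 9 — Tier V Solicitation: [the offer is underwritten? yes] AND [Controlled Transaction (section 3)? yes] AND [the issuer is a credit institution? yes] → satisfied.
section 2 — Approved Offer: [the offer is not made in connection with a takeover? yes] AND [the issuer has not published audited accounts for the preceding year? no] → not satisfied.
section 4 — Relevant Transaction: Chargeable Distribution (section 5)? yes; not a Tier V Solicitation (section 9)? no; Approved Offer (section 2)? no — 1 of 3 hold (need ≥2) → not satisfied.
section 6 — Eligible Placement: [Recognised Offer (section 7)? no] OR [Relevant Transaction (section 4)? no] → not satisfied.

No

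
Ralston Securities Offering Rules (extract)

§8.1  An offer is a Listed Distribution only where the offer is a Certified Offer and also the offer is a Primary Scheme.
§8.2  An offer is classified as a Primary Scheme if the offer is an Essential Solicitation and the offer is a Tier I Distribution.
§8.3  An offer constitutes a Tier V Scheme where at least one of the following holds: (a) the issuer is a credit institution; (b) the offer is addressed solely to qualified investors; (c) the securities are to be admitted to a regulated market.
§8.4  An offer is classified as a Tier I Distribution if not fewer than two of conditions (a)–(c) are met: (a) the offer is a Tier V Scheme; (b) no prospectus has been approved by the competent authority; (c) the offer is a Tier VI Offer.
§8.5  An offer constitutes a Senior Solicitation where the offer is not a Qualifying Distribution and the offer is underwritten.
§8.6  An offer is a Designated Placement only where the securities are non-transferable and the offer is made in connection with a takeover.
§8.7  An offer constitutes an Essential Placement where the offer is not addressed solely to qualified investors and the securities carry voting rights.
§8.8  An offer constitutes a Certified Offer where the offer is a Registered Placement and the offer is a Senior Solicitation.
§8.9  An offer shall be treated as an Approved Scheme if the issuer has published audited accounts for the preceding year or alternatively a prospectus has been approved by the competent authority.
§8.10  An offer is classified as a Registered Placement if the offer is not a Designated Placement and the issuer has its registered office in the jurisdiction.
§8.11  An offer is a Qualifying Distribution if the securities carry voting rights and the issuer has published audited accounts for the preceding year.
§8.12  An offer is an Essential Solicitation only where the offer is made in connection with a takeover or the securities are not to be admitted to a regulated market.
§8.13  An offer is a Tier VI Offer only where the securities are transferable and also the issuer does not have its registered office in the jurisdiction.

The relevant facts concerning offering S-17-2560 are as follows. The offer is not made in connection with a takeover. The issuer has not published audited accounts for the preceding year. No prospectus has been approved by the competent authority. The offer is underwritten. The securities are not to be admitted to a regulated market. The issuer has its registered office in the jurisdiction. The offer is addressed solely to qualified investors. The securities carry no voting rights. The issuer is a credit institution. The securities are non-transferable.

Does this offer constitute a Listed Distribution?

Yes

Under §8.6: the securities are non-transferable? yes; and the offer is made in connection with a takeover? no. So the offer is not a Designated Placement.
Under §8.10: not a Designated Placement (§8.6)? yes; and the issuer has its registered office in the jurisdiction? yes. So the offer is a Registered Placement.
Under §8.11: the securities carry voting rights? no; and the issuer has published audited accounts for the preceding year? no. So the offer is not a Qualifying Distribution.
Under §8.5: not a Qualifying Distribution (§8.11)? yes; and the offer is underwritten? yes. So the offer is a Senior Solicitation.
Under §8.8: Registered Placement (§8.10)? yes; and Senior Solicitation (§8.5)? yes. So the offer is a Certified Offer.
Under §8.12: the offer is made in connection with a takeover? no; or the securities are not to be admitted to a regulated market? yes. So the offer is an Essential Solicitation.
Under §8.3: the issuer is a credit institution? yes; or the offer is addressed solely to qualified investors? yes; or the securities are to be admitted to a regulated market? no. So the offer is a Tier V Scheme.
Under §8.13: the securities are transferable? no; and the issuer does not have its registered office in the jurisdiction? no. So the offer is not a Tier VI Offer.
Under §8.4: Tier V Scheme (§8.3)? yes; no prospectus has been approved by the competent authority? yes; Tier VI Offer (§8.13)? no — 2 of 3 hold (need ≥2) → satisfied.
Under §8.2: Essential Solicitation (§8.12)? yes; and Tier I Distribution (§8.4)? yes. So the offer is a Primary Scheme.
Under §8.1: Certified Offer (§8.8)? yes; and Primary Scheme (§8.2)? yes. So the offer is a Listed Distribution.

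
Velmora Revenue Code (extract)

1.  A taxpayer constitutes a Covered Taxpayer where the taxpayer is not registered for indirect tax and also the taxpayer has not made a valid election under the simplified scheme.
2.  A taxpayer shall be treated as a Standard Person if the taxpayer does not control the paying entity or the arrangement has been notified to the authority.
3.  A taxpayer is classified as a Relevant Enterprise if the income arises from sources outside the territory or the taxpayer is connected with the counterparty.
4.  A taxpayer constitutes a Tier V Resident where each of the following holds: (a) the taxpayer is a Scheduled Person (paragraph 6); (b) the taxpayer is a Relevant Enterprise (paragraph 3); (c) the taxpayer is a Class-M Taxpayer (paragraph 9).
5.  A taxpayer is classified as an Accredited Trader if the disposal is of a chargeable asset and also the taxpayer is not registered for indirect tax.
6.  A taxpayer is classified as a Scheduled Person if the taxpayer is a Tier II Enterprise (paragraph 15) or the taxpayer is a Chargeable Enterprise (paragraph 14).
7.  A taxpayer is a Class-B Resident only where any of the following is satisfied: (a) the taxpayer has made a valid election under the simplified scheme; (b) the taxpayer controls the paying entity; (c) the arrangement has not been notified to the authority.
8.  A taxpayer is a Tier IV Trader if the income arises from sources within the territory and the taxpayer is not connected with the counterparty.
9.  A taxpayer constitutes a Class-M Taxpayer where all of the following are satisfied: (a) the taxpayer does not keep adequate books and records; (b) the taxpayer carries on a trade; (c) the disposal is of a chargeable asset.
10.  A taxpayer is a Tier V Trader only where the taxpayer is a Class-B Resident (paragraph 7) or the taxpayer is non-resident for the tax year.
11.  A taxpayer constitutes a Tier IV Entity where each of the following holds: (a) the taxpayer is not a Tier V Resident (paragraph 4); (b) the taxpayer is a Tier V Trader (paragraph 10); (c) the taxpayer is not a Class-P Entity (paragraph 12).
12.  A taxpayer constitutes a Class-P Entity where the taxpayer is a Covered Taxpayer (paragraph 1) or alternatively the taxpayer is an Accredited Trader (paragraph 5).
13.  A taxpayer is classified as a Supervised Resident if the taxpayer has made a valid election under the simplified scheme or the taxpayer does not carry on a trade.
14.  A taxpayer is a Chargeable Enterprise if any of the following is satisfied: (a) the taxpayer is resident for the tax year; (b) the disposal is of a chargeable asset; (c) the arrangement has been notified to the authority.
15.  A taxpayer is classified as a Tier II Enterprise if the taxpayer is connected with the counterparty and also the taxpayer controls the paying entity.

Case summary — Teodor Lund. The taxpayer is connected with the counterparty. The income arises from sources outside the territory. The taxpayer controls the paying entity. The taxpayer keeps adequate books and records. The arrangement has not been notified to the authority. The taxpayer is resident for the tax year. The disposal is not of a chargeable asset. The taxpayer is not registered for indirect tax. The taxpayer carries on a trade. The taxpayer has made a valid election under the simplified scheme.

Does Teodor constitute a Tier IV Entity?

Yes

Under paragraph 15: the taxpayer is connected with the counterparty? yes; and the taxpayer controls the paying entity? yes. So the taxpayer is a Tier II Enterprise.
Under paragraph 14: the taxpayer is resident for the tax year? yes; or the disposal is of a chargeable asset? no; or the arrangement has been notified to the authority? no. So the taxpayer is a Chargeable Enterprise.
Under paragraph 6: Tier II Enterprise (paragraph 15)? yes; or Chargeable Enterprise (paragraph 14)? yes. So the taxpayer is a Scheduled Person.
Under paragraph 3: the income arises from sources outside the territory? yes; or the taxpayer is connected with the counterparty? yes. So the taxpayer is a Relevant Enterprise.
Under paragraph 9: the taxpayer does not keep adequate books and records? no; and the taxpayer carries on a trade? yes; and the disposal is of a chargeable asset? no. So the taxpayer is not a Class-M Taxpayer.
Under paragraph 4: Scheduled Person (paragraph 6)? yes; and Relevant Enterprise (paragraph 3)? yes; and Class-M Taxpayer (paragraph 9)? no. So the taxpayer is not a Tier V Resident.
Under paragraph 7: the taxpayer has made a valid election under the simplified scheme? yes; or the taxpayer controls the paying entity? yes; or the arrangement has not been notified to the authority? yes. So the taxpayer is a Class-B Resident.
Under paragraph 10: Class-B Resident (paragraph 7)? yes; or the taxpayer is non-resident for the tax year? no. So the taxpayer is a Tier V Trader.
Under paragraph 1: the taxpayer is not registered for indirect tax? yes; and the taxpayer has not made a valid election under the simplified scheme? no. So the taxpayer is not a Covered Taxpayer.
Under paragraph 5: the disposal is of a chargeable asset? no; and the taxpayer is not registered for indirect tax? yes. So the taxpayer is not an Accredited Trader.
Under paragraph 12: Covered Taxpayer (paragraph 1)? no; or Accredited Trader (paragraph 5)? no. So the taxpayer is not a Class-P Entity.
Under paragraph 11: not a Tier V Resident (paragraph 4)? yes; and Tier V Trader (paragraph 10)? yes; and not a Class-P Entity (paragraph 12)? yes. So the taxpayer is a Tier IV Entity.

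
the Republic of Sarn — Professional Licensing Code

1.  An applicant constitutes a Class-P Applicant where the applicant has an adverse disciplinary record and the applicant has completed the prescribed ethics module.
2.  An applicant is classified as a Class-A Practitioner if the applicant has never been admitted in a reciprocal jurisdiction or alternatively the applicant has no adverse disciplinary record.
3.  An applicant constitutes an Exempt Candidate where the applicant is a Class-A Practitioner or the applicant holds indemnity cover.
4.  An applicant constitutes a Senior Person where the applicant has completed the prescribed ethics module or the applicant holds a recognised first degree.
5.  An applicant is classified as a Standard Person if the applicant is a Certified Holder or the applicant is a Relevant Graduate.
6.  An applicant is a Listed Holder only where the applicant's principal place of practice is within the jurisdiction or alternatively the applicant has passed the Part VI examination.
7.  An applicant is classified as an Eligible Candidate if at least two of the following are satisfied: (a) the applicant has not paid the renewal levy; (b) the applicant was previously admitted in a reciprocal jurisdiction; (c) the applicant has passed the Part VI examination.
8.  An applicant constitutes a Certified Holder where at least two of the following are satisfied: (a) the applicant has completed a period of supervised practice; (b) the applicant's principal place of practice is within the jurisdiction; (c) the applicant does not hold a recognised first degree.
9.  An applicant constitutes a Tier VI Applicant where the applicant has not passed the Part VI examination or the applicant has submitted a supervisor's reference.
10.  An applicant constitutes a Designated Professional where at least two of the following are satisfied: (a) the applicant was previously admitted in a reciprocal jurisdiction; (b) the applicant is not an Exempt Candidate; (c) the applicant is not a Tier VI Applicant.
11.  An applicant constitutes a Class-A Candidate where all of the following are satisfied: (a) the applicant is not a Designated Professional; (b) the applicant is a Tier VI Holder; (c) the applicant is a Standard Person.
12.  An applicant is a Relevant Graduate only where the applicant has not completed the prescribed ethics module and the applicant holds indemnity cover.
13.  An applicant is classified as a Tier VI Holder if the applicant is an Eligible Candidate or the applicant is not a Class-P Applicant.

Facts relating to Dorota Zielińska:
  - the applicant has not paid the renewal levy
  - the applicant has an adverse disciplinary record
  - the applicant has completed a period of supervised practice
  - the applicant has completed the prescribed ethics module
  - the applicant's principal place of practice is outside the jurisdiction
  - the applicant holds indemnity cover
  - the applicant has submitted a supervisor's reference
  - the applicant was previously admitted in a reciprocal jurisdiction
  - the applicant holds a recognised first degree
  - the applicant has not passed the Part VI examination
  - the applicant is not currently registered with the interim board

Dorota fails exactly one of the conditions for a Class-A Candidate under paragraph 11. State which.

paragraph 2 — Class-A Practitioner: [the applicant has never been admitted in a reciprocal jurisdiction? no] OR [the applicant has no adverse disciplinary record? no] → not satisfied.
paragraph 3 — Exempt Candidate: [Class-A Practitioner (paragraph 2)? no] OR [the applicant holds indemnity cover? yes] → satisfied.
paragraph 9 — Tier VI Applicant: [the applicant has not passed the Part VI examination? yes] OR [the applicant has submitted a supervisor's reference? yes] → satisfied.
paragraph 10 — Designated Professional: the applicant was previously admitted in a reciprocal jurisdiction? yes; not an Exempt Candidate (paragraph 3)? no; not a Tier VI Applicant (paragraph 9)? no — 1 of 3 hold (need ≥2) → not satisfied.
paragraph 7 — Eligible Candidate: the applicant has not paid the renewal levy? yes; the applicant was previously admitted in a reciprocal jurisdiction? yes; the applicant has passed the Part VI examination? no — 2 of 3 hold (need ≥2) → satisfied.
paragraph 1 — Class-P Applicant: [the applicant has an adverse disciplinary record? yes] AND [the applicant has completed the prescribed ethics module? yes] → satisfied.
paragraph 13 — Tier VI Holder: [Eligible Candidate (paragraph 7)? yes] OR [not a Class-P Applicant (paragraph 1)? no] → satisfied.
paragraph 8 — Certified Holder: the applicant has completed a period of supervised practice? yes; the applicant's principal place of practice is within the jurisdiction? no; the applicant does not hold a recognised first degree? no — 1 of 3 hold (need ≥2) → not satisfied.
paragraph 12 — Relevant Graduate: [the applicant has not completed the prescribed ethics module? no] AND [the applicant holds indemnity cover? yes] → not satisfied.
paragraph 5 — Standard Person: [Certified Holder (paragraph 8)? no] OR [Relevant Graduate (paragraph 12)? no] → not satisfied.
paragraph 11 — Class-A Candidate: [not a Designated Professional (paragraph 10)? yes] AND [Tier VI Holder (paragraph 13)? yes] AND [Standard Person (paragraph 5)? no] → not satisfied.

Standard Person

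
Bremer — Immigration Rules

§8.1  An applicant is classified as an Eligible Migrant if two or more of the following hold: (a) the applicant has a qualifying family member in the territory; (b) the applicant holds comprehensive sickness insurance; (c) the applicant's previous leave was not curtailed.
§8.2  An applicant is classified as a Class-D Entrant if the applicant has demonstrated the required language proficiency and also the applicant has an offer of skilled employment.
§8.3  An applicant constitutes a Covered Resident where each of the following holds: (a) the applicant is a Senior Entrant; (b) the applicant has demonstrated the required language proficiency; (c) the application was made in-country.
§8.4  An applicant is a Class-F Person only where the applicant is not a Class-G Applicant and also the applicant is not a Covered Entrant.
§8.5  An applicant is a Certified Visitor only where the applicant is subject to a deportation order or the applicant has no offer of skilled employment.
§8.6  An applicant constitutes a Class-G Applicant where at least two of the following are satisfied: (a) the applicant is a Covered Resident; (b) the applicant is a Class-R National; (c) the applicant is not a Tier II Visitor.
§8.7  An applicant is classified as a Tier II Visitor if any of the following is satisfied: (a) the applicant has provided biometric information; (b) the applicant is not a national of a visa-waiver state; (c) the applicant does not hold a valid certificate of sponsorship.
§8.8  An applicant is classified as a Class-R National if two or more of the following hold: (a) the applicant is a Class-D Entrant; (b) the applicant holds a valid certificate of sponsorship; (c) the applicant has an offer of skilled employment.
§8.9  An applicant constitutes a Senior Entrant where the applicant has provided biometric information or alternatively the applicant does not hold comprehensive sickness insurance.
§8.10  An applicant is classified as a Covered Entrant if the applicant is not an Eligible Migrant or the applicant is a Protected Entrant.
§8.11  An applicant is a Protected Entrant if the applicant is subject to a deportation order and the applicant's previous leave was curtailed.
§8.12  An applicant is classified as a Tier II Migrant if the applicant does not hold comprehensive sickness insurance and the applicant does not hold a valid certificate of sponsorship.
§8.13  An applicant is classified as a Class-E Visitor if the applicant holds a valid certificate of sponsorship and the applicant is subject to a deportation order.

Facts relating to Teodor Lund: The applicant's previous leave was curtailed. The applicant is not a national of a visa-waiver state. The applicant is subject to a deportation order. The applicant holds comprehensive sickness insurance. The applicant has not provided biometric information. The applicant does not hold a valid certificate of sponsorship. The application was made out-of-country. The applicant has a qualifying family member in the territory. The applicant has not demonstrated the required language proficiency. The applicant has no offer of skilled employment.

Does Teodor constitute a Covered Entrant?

§8.1 — Eligible Migrant: the applicant has a qualifying family member in the territory? yes; the applicant holds comprehensive sickness insurance? yes; the applicant's previous leave was not curtailed? no — 2 of 3 hold (need ≥2) → satisfied.
§8.11 — Protected Entrant: [the applicant is subject to a deportation order? yes] AND [the applicant's previous leave was curtailed? yes] → satisfied.
§8.10 — Covered Entrant: [not an Eligible Migrant (§8.1)? no] OR [Protected Entrant (§8.11)? yes] → satisfied.

Yes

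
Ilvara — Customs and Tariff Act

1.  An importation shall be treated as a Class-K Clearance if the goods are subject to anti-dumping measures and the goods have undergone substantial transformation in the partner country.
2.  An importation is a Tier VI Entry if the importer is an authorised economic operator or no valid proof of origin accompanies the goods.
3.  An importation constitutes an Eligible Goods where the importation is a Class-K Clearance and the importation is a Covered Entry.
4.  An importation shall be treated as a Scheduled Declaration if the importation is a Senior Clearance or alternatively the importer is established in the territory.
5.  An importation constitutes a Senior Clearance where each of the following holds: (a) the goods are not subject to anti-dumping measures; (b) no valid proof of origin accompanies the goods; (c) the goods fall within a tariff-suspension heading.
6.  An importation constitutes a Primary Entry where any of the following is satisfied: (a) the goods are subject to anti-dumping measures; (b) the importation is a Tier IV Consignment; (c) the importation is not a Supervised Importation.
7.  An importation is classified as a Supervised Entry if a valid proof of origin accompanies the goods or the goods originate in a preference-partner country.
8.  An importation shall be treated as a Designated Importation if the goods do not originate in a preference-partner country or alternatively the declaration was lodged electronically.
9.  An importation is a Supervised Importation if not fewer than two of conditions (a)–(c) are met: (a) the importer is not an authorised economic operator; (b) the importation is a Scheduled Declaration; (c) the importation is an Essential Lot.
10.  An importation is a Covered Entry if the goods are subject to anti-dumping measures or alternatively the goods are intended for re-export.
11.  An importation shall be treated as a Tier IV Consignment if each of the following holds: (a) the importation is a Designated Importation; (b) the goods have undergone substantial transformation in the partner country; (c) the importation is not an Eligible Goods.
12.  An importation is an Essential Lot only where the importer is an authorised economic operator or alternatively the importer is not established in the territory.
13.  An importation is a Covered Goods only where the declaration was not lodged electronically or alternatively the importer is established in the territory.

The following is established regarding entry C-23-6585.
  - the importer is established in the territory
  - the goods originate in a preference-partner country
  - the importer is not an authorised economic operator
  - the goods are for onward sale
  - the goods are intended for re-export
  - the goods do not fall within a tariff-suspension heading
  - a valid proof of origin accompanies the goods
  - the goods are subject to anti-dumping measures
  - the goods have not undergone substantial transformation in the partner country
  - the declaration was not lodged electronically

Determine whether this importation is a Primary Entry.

Yes

paragraph 8 — Designated Importation: [the goods do not originate in a preference-partner country? no] OR [the declaration was lodged electronically? no] → not satisfied.
paragraph 1 — Class-K Clearance: [the goods are subject to anti-dumping measures? yes] AND [the goods have undergone substantial transformation in the partner country? no] → not satisfied.
paragraph 10 — Covered Entry: [the goods are subject to anti-dumping measures? yes] OR [the goods are intended for re-export? yes] → satisfied.
paragraph 3 — Eligible Goods: [Class-K Clearance (paragraph 1)? no] AND [Covered Entry (paragraph 10)? yes] → not satisfied.
paragraph 11 — Tier IV Consignment: [Designated Importation (paragraph 8)? no] AND [the goods have undergone substantial transformation in the partner country? no] AND [not an Eligible Goods (paragraph 3)? yes] → not satisfied.
paragraph 5 — Senior Clearance: [the goods are not subject to anti-dumping measures? no] AND [no valid proof of origin accompanies the goods? no] AND [the goods fall within a tariff-suspension heading? no] → not satisfied.
paragraph 4 — Scheduled Declaration: [Senior Clearance (paragraph 5)? no] OR [the importer is established in the territory? yes] → satisfied.
paragraph 12 — Essential Lot: [the importer is an authorised economic operator? no] OR [the importer is not established in the territory? no] → not satisfied.
paragraph 9 — Supervised Importation: the importer is not an authorised economic operator? yes; Scheduled Declaration (paragraph 4)? yes; Essential Lot (paragraph 12)? no — 2 of 3 hold (need ≥2) → satisfied.
paragraph 6 — Primary Entry: [the goods are subject to anti-dumping measures? yes] OR [Tier IV Consignment (paragraph 11)? no] OR [not a Supervised Importation (paragraph 9)? no] → satisfied.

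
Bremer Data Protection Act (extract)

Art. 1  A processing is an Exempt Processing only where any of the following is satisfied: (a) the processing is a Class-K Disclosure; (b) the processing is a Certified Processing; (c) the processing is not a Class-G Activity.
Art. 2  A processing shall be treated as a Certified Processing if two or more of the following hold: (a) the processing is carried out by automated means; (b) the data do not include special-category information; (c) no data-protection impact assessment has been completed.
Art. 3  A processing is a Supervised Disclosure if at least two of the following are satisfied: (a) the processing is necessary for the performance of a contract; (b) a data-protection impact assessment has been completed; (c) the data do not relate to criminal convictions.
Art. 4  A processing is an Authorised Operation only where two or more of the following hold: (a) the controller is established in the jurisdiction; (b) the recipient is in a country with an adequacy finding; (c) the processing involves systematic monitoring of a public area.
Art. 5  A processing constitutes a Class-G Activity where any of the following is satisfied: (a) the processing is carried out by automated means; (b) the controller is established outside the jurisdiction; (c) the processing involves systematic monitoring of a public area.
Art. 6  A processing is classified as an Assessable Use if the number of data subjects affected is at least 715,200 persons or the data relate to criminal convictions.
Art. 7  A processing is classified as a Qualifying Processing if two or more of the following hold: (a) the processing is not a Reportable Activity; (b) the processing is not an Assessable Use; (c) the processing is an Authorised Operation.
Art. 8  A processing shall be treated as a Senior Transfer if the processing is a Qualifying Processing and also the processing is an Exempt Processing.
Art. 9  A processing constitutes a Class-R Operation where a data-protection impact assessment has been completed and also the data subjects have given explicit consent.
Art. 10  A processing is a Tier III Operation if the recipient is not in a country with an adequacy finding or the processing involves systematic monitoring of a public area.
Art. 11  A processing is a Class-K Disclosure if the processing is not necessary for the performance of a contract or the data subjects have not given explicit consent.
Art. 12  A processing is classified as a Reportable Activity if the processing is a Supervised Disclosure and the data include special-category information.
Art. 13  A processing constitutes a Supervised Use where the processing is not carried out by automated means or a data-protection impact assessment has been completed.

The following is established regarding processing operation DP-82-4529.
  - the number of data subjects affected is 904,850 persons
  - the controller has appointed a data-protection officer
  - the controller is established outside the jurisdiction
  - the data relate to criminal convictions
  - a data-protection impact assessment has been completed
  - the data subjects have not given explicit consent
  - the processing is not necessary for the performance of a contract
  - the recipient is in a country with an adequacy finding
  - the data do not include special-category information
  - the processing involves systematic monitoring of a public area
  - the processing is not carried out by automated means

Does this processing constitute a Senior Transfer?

Yes

Under article 3: the processing is necessary for the performance of a contract? no; a data-protection impact assessment has been completed? yes; the data do not relate to criminal convictions? no — 1 of 3 hold (need ≥2) → not satisfied.
Under article 12: Supervised Disclosure (article 3)? no; and the data include special-category information? no. So the processing is not a Reportable Activity.
Under article 6: number of data subjects affected: 904,850 persons ≥ 715,200 persons? yes; or the data relate to criminal convictions? yes. So the processing is an Assessable Use.
Under article 4: the controller is established in the jurisdiction? no; the recipient is in a country with an adequacy finding? yes; the processing involves systematic monitoring of a public area? yes — 2 of 3 hold (need ≥2) → satisfied.
Under article 7: not a Reportable Activity (article 12)? yes; not an Assessable Use (article 6)? no; Authorised Operation (article 4)? yes — 2 of 3 hold (need ≥2) → satisfied.
Under article 11: the processing is not necessary for the performance of a contract? yes; or the data subjects have not given explicit consent? yes. So the processing is a Class-K Disclosure.
Under article 2: the processing is carried out by automated means? no; the data do not include special-category information? yes; no data-protection impact assessment has been completed? no — 1 of 3 hold (need ≥2) → not satisfied.
Under article 5: the processing is carried out by automated means? no; or the controller is established outside the jurisdiction? yes; or the processing involves systematic monitoring of a public area? yes. So the processing is a Class-G Activity.
Under article 1: Class-K Disclosure (article 11)? yes; or Certified Processing (article 2)? no; or not a Class-G Activity (article 5)? no. So the processing is an Exempt Processing.
Under article 8: Qualifying Processing (article 7)? yes; and Exempt Processing (article 1)? yes. So the processing is a Senior Transfer.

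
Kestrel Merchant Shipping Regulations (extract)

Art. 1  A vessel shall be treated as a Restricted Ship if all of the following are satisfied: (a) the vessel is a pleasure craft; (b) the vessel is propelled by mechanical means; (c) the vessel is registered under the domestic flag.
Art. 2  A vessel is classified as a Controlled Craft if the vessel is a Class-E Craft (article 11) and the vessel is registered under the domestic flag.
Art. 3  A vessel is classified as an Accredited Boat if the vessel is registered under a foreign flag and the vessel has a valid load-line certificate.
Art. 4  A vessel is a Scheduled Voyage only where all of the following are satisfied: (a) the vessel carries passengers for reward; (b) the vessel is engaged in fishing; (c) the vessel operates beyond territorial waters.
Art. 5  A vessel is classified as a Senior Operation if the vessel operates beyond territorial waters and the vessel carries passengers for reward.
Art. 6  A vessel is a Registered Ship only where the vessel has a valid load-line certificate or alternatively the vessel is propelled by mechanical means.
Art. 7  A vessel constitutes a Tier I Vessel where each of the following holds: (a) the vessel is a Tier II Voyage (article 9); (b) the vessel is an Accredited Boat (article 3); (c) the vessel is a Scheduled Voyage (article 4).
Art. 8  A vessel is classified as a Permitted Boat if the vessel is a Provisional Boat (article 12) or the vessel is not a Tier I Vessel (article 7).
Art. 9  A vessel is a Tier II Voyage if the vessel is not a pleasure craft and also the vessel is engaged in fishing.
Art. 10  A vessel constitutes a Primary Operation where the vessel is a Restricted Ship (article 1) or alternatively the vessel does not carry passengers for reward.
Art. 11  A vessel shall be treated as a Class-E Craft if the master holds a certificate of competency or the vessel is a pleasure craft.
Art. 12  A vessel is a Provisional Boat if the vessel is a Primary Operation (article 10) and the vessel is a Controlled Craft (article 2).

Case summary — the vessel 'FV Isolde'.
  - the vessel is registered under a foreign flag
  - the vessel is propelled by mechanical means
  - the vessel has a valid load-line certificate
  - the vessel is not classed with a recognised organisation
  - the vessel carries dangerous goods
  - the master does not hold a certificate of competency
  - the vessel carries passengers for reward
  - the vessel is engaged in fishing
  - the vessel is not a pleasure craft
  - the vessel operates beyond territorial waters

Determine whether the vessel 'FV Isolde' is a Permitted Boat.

article 1 — Restricted Ship: [the vessel is a pleasure craft? no] AND [the vessel is propelled by mechanical means? yes] AND [the vessel is registered under the domestic flag? no] → not satisfied.
article 10 — Primary Operation: [Restricted Ship (article 1)? no] OR [the vessel does not carry passengers for reward? no] → not satisfied.
article 11 — Class-E Craft: [the master holds a certificate of competency? no] OR [the vessel is a pleasure craft? no] → not satisfied.
article 2 — Controlled Craft: [Class-E Craft (article 11)? no] AND [the vessel is registered under the domestic flag? no] → not satisfied.
article 12 — Provisional Boat: [Primary Operation (article 10)? no] AND [Controlled Craft (article 2)? no] → not satisfied.
article 9 — Tier II Voyage: [the vessel is not a pleasure craft? yes] AND [the vessel is engaged in fishing? yes] → satisfied.
article 3 — Accredited Boat: [the vessel is registered under a foreign flag? yes] AND [the vessel has a valid load-line certificate? yes] → satisfied.
article 4 — Scheduled Voyage: [the vessel carries passengers for reward? yes] AND [the vessel is engaged in fishing? yes] AND [the vessel operates beyond territorial waters? yes] → satisfied.
article 7 — Tier I Vessel: [Tier II Voyage (article 9)? yes] AND [Accredited Boat (article 3)? yes] AND [Scheduled Voyage (article 4)? yes] → satisfied.
article 8 — Permitted Boat: [Provisional Boat (article 12)? no] OR [not a Tier I Vessel (article 7)? no] → not satisfied.

No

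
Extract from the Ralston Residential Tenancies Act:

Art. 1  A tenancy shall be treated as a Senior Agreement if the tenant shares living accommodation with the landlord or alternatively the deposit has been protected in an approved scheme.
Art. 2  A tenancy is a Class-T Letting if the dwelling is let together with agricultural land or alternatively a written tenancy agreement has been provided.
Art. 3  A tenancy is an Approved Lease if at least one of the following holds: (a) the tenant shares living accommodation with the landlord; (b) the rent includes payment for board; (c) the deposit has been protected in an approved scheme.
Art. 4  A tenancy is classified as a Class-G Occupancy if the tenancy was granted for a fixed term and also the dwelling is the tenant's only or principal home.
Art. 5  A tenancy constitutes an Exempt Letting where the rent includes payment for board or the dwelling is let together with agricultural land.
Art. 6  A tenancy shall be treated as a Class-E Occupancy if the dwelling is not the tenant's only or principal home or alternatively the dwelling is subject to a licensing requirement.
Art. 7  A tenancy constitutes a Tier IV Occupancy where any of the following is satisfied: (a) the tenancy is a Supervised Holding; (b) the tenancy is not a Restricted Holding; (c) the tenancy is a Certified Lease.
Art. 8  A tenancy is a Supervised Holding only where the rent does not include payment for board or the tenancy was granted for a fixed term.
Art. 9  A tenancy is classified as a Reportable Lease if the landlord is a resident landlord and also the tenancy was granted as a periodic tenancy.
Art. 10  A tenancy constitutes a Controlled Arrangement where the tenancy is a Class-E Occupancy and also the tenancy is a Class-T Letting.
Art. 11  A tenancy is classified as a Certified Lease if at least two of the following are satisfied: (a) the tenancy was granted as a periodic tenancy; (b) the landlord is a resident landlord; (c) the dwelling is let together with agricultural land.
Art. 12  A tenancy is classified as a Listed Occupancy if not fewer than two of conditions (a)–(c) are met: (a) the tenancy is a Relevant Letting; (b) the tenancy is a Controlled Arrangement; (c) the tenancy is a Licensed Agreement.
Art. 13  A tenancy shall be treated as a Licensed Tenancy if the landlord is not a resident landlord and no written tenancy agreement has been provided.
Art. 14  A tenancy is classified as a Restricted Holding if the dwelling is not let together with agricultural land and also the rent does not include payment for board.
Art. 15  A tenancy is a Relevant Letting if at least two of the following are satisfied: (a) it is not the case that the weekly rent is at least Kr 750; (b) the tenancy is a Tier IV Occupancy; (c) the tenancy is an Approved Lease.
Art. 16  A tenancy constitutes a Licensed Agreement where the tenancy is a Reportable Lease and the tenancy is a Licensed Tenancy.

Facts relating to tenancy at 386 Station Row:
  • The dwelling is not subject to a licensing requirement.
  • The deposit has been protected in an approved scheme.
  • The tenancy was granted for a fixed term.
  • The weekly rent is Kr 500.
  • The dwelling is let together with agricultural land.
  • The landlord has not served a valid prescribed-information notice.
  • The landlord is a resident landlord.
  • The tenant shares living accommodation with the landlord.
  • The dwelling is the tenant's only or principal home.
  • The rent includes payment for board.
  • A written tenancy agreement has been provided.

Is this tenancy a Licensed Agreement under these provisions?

No

article 9 — Reportable Lease: [the landlord is a resident landlord? yes] AND [the tenancy was granted as a periodic tenancy? no] → not satisfied.
article 13 — Licensed Tenancy: [the landlord is not a resident landlord? no] AND [no written tenancy agreement has been provided? no] → not satisfied.
article 16 — Licensed Agreement: [Reportable Lease (article 9)? no] AND [Licensed Tenancy (article 13)? no] → not satisfied.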